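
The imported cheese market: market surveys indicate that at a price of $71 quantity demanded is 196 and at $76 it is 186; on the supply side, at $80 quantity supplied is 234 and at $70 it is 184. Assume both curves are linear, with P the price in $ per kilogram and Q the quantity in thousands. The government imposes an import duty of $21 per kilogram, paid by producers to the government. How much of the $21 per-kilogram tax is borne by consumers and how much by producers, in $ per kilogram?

Consumers bear $15 per kilogram; producers bear $6 per kilogram.

Demand slope: (186 − 196)/(76 − 71) = -2, so Qd = 338 − 2P.
Supply slope: (184 − 234)/(70 − 80) = 5, so Qs = 5P − 166.
Without the tax, 338 − 2P = 5P − 166 gives 7P = 504, so P* = $72 and Q* = 194.
With the tax collected from producers, supply shifts: Qs = 5(P − 21) − 166.
New equilibrium: consumers pay $87, producers receive $66, Q = 164. (Wedge: Pb − Ps = 21.)
Burden on consumers: $15; on producers: $6. (They sum to $21.)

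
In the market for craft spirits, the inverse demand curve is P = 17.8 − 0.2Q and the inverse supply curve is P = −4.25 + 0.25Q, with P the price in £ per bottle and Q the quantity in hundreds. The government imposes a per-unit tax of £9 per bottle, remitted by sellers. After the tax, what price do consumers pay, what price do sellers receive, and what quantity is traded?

Inverting to Q(P) form: Qd = 89 − 5P; Qs = 4P + 17.
Without the tax, 89 − 5P = 4P + 17 gives 9P = 72, so P* = £8 and Q* = 49.
With the tax collected from sellers, supply shifts: Qs = 4(P − 9) + 17.
Solving gives Q = 29 with consumers paying £12 and sellers receiving £3 (the £9 wedge).
The less price-elastic side of the market bears the larger share of a per-unit tax.

Consumers pay £12; sellers receive £3; quantity = 29.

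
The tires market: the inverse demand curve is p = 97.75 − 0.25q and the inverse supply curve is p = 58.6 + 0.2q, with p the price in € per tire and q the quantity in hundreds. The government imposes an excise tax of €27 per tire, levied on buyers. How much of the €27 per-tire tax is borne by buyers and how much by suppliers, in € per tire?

Inverting to q(p) form: qd = 391 − 4p; qs = 5p − 293.
Without the tax, 391 − 4p = 5p − 293 gives 9p = 684, so p* = €76 and q* = 87.
With the tax collected from buyers, demand (in seller-price terms) shifts: qd = 391 − 4(p + 27).
Solving gives q = 27 with buyers paying €91 and suppliers receiving €64 (the €27 wedge).
Burden on buyers: €15; on suppliers: €12. (They sum to €27.)
The less price-elastic side of the market bears the larger share of a per-unit tax.

Buyers bear €15 per tire; suppliers bear €12 per tire.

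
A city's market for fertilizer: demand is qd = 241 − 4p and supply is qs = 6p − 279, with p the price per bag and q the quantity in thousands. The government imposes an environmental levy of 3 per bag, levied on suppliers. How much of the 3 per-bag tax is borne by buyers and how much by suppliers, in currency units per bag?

Buyers bear 1.8 per bag; suppliers bear 1.2 per bag.

Without the tax, 241 − 4p = 6p − 279 gives 10p = 520, so p* = 52 and q* = 33.
With the tax collected from suppliers, supply shifts: qs = 6(p − 3) − 279.
Solving gives q = 25.8 with buyers paying 53.8 and suppliers receiving 50.8 (the 3 wedge).
Burden on buyers: 1.8; on suppliers: 1.2. (They sum to 3.)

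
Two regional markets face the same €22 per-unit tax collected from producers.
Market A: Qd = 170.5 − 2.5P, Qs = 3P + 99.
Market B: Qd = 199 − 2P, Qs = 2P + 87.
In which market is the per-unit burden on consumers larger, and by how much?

Market A, by €1.

Market A: pre-tax P* = €13, Q* = 138; post-tax Q = 108; per-unit burden on consumers = €12.
Market B: pre-tax P* = €28, Q* = 143; post-tax Q = 121; per-unit burden on consumers = €11.
Difference: €12 vs €11 → market A is larger by €1.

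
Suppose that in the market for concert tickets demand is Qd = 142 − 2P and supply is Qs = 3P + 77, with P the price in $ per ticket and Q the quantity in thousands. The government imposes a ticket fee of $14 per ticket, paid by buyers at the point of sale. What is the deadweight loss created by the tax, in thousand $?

Deadweight loss = $117.6 thousand.

Without the tax, 142 − 2P = 3P + 77 gives 5P = 65, so P* = $13 and Q* = 116.
With the tax collected from buyers, demand (in seller-price terms) shifts: Qd = 142 − 2(P + 14).
New equilibrium: buyers pay $21.4, producers receive $7.4, Q = 99.2. (Wedge: Pb − Ps = 14.)
Quantity falls by |ΔQ| = |116 − 99.2| = 16.8.
DWL = ½ · t · |ΔQ| = ½ · 14 · 16.8 = $117.6.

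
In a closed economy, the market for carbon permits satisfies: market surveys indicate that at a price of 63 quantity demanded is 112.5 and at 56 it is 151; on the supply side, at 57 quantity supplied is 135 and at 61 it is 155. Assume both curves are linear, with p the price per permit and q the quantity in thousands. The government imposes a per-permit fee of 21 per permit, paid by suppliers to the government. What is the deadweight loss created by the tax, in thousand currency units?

Demand slope: (151 − 112.5)/(56 − 63) = -5.5, so qd = 459 − 5.5p.
Supply slope: (155 − 135)/(61 − 57) = 5, so qs = 5p − 150.
Before the tax: set 459 − 5.5p = 5p − 150 → p* = 58, q* = 140.
With the tax collected from suppliers, supply shifts: qs = 5(p − 21) − 150.
Solving gives q = 85 with consumers paying 68 and suppliers receiving 47 (the 21 wedge).
Quantity falls by |ΔQ| = |140 − 85| = 55.
DWL = ½ · t · |ΔQ| = ½ · 21 · 55 = 577.5.

Deadweight loss = 577.5 thousand.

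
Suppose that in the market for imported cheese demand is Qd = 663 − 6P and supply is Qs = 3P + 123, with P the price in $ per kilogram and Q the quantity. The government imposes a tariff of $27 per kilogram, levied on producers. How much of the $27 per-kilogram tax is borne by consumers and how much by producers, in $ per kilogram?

Consumers bear $9 per kilogram; producers bear $18 per kilogram.

Without the tax, 663 − 6P = 3P + 123 gives 9P = 540, so P* = $60 and Q* = 303.
With the tax collected from producers, supply shifts: Qs = 3(P − 27) + 123.
Solving gives Q = 249 with consumers paying $69 and producers receiving $42 (the $27 wedge).
Burden on consumers: $9; on producers: $18. (They sum to $27.)
The less price-elastic side of the market bears the larger share of a per-unit tax.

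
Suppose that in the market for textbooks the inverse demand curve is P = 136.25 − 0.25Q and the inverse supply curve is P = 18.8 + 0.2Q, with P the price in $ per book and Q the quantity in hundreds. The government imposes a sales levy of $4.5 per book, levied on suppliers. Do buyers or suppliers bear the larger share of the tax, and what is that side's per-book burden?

Inverting to Q(P) form: Qd = 545 − 4P; Qs = 5P − 94.
Without the tax, 545 − 4P = 5P − 94 gives 9P = 639, so P* = $71 and Q* = 261.
With the tax collected from suppliers, supply shifts: Qs = 5(P − 4.5) − 94.
Solving gives Q = 251 with buyers paying $73.5 and suppliers receiving $69 (the $4.5 wedge).
Per-book burden: buyers $2.5, suppliers $2.
Buyers take the larger share because demand is less price-elastic here (demand slope 4 vs supply slope 5).
The less price-elastic side of the market bears the larger share of a per-unit tax.

Buyers bear the larger share: $2.5 per book.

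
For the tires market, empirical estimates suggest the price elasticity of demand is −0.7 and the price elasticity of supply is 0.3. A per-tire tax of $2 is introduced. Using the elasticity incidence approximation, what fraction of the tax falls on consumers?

Consumers' share ≈ 0.3.

Incidence ratio: consumers' share ≈ εs / (εs + |εd|) = 0.3 / (0.3 + 0.7) = 0.3.
Supply is the less elastic side, so consumers bear the smaller share.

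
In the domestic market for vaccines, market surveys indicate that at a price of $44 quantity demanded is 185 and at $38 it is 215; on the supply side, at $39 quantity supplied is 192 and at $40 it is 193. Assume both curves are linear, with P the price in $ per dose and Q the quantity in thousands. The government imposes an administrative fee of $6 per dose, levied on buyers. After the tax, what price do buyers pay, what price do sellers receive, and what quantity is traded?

Buyers pay $43; sellers receive $37; quantity = 190.

Demand slope: (215 − 185)/(38 − 44) = -5, so Qd = 405 − 5P.
Supply slope: (193 − 192)/(40 − 39) = 1, so Qs = P + 153.
Without the tax, 405 − 5P = P + 153 gives 6P = 252, so P* = $42 and Q* = 195.
With the tax collected from buyers, demand (in seller-price terms) shifts: Qd = 405 − 5(P + 6).
Solving gives Q = 190 with buyers paying $43 and sellers receiving $37 (the $6 wedge).
The less price-elastic side of the market bears the larger share of a per-unit tax.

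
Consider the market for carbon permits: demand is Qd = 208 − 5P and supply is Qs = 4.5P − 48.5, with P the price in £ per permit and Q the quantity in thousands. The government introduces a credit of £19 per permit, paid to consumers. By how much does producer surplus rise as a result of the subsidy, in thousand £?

Without the subsidy, 208 − 5P = 4.5P − 48.5 gives 9.5P = 256.5, so P* = £27 and Q* = 73.
With a per-unit subsidy paid to consumers, each effectively pays P − 19, so demand becomes Qd = 208 − 5(P − 19).
New equilibrium: consumers pay £18, suppliers receive £37, Q = 118. (Wedge: Pb − Ps = −19.)
ΔPS is the trapezoid between Q = 118 and Q = 73 of height £10: ½ · (73 + 118) · 10 = £955.

Producer surplus rises by £955 thousand.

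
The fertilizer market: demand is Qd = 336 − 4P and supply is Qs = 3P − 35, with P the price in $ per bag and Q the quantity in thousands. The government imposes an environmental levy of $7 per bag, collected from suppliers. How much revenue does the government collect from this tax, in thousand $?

Tax revenue = $784 thousand.

Before the tax: set 336 − 4P = 3P − 35 → P* = $53, Q* = 124.
With the tax collected from suppliers, supply shifts: Qs = 3(P − 7) − 35.
New equilibrium: consumers pay $56, suppliers receive $49, Q = 112. (Wedge: Pb − Ps = 7.)
Revenue = t · Q = 7 · 112 = $784.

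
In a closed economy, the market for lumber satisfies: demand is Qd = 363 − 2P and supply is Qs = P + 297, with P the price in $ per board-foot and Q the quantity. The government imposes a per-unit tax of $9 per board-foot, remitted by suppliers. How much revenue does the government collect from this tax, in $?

Tax revenue = $2817.

Without the tax, 363 − 2P = P + 297 gives 3P = 66, so P* = $22 and Q* = 319.
With the tax collected from suppliers, supply shifts: Qs = (P − 9) + 297.
New equilibrium: buyers pay $25, suppliers receive $16, Q = 313. (Wedge: Pb − Ps = 9.)
Revenue = t · Q = 9 · 313 = $2817.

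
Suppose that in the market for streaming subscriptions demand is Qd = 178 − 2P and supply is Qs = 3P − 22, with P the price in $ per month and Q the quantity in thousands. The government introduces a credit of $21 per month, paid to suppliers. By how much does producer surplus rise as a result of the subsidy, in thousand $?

Without the subsidy, 178 − 2P = 3P − 22 gives 5P = 200, so P* = $40 and Q* = 98.
With a per-unit subsidy paid to suppliers, each receives P + 21 per unit sold, so supply becomes Qs = 3(P + 21) − 22.
Solving gives Q = 123.2 with buyers paying $27.4 and suppliers receiving $48.4 (the $21 wedge).
ΔPS is the trapezoid between Q = 123.2 and Q = 98 of height $8.4: ½ · (98 + 123.2) · 8.4 = $929.04.

Producer surplus rises by $929.04 thousand.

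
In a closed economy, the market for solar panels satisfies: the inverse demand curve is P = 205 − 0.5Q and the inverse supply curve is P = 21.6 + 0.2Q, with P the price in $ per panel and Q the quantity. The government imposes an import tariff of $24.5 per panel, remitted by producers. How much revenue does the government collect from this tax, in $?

Tax revenue = $5561.5.

Rewrite in direct form: Qd = 410 − 2P and Qs = 5P − 108.
Without the tax, 410 − 2P = 5P − 108 gives 7P = 518, so P* = $74 and Q* = 262.
With the tax collected from producers, supply shifts: Qs = 5(P − 24.5) − 108.
New equilibrium: buyers pay $91.5, producers receive $67, Q = 227. (Wedge: Pb − Ps = 24.5.)
Revenue = t · Q = 24.5 · 227 = $5561.5.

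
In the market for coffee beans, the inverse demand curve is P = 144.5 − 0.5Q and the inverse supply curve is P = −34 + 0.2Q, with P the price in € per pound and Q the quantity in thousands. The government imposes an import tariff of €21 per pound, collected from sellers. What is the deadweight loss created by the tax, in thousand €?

Deadweight loss = €315 thousand.

Rewrite in direct form: Qd = 289 − 2P and Qs = 5P + 170.
Before the tax: set 289 − 2P = 5P + 170 → P* = €17, Q* = 255.
With the tax collected from sellers, supply shifts: Qs = 5(P − 21) + 170.
Solving gives Q = 225 with buyers paying €32 and sellers receiving €11 (the €21 wedge).
Quantity falls by |ΔQ| = |255 − 225| = 30.
DWL = ½ · t · |ΔQ| = ½ · 21 · 30 = €315.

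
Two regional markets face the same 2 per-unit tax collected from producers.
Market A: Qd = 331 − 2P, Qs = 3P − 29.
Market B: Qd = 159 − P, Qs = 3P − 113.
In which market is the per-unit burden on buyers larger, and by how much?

Market A: pre-tax P* = 72, Q* = 187; post-tax Q = 184.6; per-unit burden on buyers = 1.2.
Market B: pre-tax P* = 68, Q* = 91; post-tax Q = 89.5; per-unit burden on buyers = 1.5.
Difference: 1.2 vs 1.5 → market B is larger by 0.3.

Market B, by 0.3.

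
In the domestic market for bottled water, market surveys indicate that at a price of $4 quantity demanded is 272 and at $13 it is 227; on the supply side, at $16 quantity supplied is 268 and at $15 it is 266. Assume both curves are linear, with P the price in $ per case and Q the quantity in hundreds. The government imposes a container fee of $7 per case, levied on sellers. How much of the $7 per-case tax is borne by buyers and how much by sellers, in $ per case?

Demand slope: (227 − 272)/(13 − 4) = -5, so Qd = 292 − 5P.
Supply slope: (266 − 268)/(15 − 16) = 2, so Qs = 2P + 236.
Without the tax, 292 − 5P = 2P + 236 gives 7P = 56, so P* = $8 and Q* = 252.
With the tax collected from sellers, supply shifts: Qs = 2(P − 7) + 236.
New equilibrium: buyers pay $10, sellers receive $3, Q = 242. (Wedge: Pb − Ps = 7.)
Burden on buyers: $2; on sellers: $5. (They sum to $7.)
The less price-elastic side of the market bears the larger share of a per-unit tax.

Buyers bear $2 per case; sellers bear $5 per case.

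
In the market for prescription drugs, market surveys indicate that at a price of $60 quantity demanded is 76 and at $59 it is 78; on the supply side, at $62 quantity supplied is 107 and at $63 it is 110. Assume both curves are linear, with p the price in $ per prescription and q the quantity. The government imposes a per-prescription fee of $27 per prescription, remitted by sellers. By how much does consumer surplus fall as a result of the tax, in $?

Demand slope: (78 − 76)/(59 − 60) = -2, so qd = 196 − 2p.
Supply slope: (110 − 107)/(63 − 62) = 3, so qs = 3p − 79.
Before the tax: set 196 − 2p = 3p − 79 → p* = $55, q* = 86.
With the tax collected from sellers, supply shifts: qs = 3(p − 27) − 79.
Solving gives q = 53.6 with consumers paying $71.2 and sellers receiving $44.2 (the $27 wedge).
ΔCS is the trapezoid between Q = 53.6 and Q = 86 of height $16.2: ½ · (86 + 53.6) · 16.2 = $1130.76.

Consumer surplus falls by $1130.76.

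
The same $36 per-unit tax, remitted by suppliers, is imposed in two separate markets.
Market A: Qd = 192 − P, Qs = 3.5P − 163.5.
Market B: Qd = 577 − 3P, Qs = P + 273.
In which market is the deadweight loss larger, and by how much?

Market A: pre-tax P* = $79, Q* = 113; post-tax Q = 85; deadweight loss = $504.
Market B: pre-tax P* = $76, Q* = 349; post-tax Q = 322; deadweight loss = $486.
Difference: $504 vs $486 → market A is larger by $18.

Market A, by $18.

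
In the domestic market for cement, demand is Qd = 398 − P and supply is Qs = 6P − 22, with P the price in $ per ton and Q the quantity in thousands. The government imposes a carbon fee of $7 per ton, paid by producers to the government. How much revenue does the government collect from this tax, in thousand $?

Without the tax, 398 − P = 6P − 22 gives 7P = 420, so P* = $60 and Q* = 338.
With the tax collected from producers, supply shifts: Qs = 6(P − 7) − 22.
New equilibrium: consumers pay $66, producers receive $59, Q = 332. (Wedge: Pb − Ps = 7.)
Revenue = t · Q = 7 · 332 = $2324.

Tax revenue = $2324 thousand.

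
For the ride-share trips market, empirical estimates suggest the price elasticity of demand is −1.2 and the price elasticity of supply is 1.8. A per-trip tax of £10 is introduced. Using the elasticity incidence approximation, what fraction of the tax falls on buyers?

Buyers' share ≈ 0.6.

Incidence ratio: buyers' share ≈ εs / (εs + |εd|) = 1.8 / (1.8 + 1.2) = 0.6.
Supply is the more elastic side, so buyers bear the larger share.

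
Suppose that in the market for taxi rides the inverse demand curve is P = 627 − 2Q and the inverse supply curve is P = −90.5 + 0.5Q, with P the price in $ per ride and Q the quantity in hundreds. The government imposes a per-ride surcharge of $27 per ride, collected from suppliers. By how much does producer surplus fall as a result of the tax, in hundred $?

Producer surplus falls by $1520.64 hundred.

Inverting to Q(P) form: Qd = 313.5 − 0.5P; Qs = 2P + 181.
Without the tax, 313.5 − 0.5P = 2P + 181 gives 2.5P = 132.5, so P* = $53 and Q* = 287.
With the tax collected from suppliers, supply shifts: Qs = 2(P − 27) + 181.
New equilibrium: buyers pay $74.6, suppliers receive $47.6, Q = 276.2. (Wedge: Pb − Ps = 27.)
ΔPS is the trapezoid between Q = 276.2 and Q = 287 of height $5.4: ½ · (287 + 276.2) · 5.4 = $1520.64.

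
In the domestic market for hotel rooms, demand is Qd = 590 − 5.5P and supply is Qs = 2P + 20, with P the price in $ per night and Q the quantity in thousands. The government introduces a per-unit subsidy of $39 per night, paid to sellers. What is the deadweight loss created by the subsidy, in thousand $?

Before the subsidy: set 590 − 5.5P = 2P + 20 → P* = $76, Q* = 172.
With a per-unit subsidy paid to sellers, each receives P + 39 per unit sold, so supply becomes Qs = 2(P + 39) + 20.
New equilibrium: consumers pay $65.6, sellers receive $104.6, Q = 229.2. (Wedge: Pb − Ps = −39.)
Quantity rises by |ΔQ| = |172 − 229.2| = 57.2.
DWL = ½ · t · |ΔQ| = ½ · 39 · 57.2 = $1115.4.

Deadweight loss = $1115.4 thousand.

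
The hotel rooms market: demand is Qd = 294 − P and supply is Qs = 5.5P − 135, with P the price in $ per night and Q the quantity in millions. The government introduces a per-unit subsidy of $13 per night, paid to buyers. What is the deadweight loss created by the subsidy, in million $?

Deadweight loss = $71.5 million.

Before the subsidy: set 294 − P = 5.5P − 135 → P* = $66, Q* = 228.
With a per-unit subsidy paid to buyers, each effectively pays P − 13, so demand becomes Qd = 294 − (P − 13).
Solving gives Q = 239 with buyers paying $55 and suppliers receiving $68 (the $13 wedge).
Quantity rises by |ΔQ| = |228 − 239| = 11.
DWL = ½ · t · |ΔQ| = ½ · 13 · 11 = $71.5.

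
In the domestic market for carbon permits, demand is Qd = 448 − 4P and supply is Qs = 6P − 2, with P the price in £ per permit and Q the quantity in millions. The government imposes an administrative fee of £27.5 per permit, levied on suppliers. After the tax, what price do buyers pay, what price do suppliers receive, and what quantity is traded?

Buyers pay £61.5; suppliers receive £34; quantity = 202.

Without the tax, 448 − 4P = 6P − 2 gives 10P = 450, so P* = £45 and Q* = 268.
With the tax collected from suppliers, supply shifts: Qs = 6(P − 27.5) − 2.
Solving gives Q = 202 with buyers paying £61.5 and suppliers receiving £34 (the £27.5 wedge).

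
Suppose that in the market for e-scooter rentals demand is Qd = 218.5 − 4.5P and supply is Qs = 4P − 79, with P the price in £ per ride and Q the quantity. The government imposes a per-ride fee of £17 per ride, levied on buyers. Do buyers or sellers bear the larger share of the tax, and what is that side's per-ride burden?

Without the tax, 218.5 − 4.5P = 4P − 79 gives 8.5P = 297.5, so P* = £35 and Q* = 61.
With the tax collected from buyers, demand (in seller-price terms) shifts: Qd = 218.5 − 4.5(P + 17).
Solving gives Q = 25 with buyers paying £43 and sellers receiving £26 (the £17 wedge).
Per-ride burden: buyers £8, sellers £9.
Sellers take the larger share because supply is less price-elastic here (demand slope 4.5 vs supply slope 4).

Sellers bear the larger share: £9 per ride.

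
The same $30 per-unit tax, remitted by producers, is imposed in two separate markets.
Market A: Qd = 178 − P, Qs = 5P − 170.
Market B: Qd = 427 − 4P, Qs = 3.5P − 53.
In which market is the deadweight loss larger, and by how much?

Market A: pre-tax P* = $58, Q* = 120; post-tax Q = 95; deadweight loss = $375.
Market B: pre-tax P* = $64, Q* = 171; post-tax Q = 115; deadweight loss = $840.
Difference: $375 vs $840 → market B is larger by $465.

Market B, by $465.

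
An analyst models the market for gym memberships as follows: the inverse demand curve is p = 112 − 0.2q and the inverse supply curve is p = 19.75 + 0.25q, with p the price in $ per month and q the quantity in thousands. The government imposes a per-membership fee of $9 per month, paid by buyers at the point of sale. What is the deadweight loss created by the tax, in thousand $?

Rewrite in direct form: qd = 560 − 5p and qs = 4p − 79.
Without the tax, 560 − 5p = 4p − 79 gives 9p = 639, so p* = $71 and q* = 205.
With the tax collected from buyers, demand (in seller-price terms) shifts: qd = 560 − 5(p + 9).
Solving gives q = 185 with buyers paying $75 and suppliers receiving $66 (the $9 wedge).
Quantity falls by |ΔQ| = |205 − 185| = 20.
DWL = ½ · t · |ΔQ| = ½ · 9 · 20 = $90.

Deadweight loss = $90 thousand.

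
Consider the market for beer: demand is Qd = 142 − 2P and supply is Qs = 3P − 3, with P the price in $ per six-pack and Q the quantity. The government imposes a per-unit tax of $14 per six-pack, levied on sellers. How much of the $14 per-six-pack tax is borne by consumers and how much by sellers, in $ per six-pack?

Consumers bear $8.4 per six-pack; sellers bear $5.6 per six-pack.

Before the tax: set 142 − 2P = 3P − 3 → P* = $29, Q* = 84.
With the tax collected from sellers, supply shifts: Qs = 3(P − 14) − 3.
Solving gives Q = 67.2 with consumers paying $37.4 and sellers receiving $23.4 (the $14 wedge).
Burden on consumers: $8.4; on sellers: $5.6. (They sum to $14.)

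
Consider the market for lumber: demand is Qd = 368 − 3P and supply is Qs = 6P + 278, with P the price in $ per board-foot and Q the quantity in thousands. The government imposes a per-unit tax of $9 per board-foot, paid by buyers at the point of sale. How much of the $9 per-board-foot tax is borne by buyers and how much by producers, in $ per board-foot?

Buyers bear $6 per board-foot; producers bear $3 per board-foot.

Before the tax: set 368 − 3P = 6P + 278 → P* = $10, Q* = 338.
With the tax collected from buyers, demand (in seller-price terms) shifts: Qd = 368 − 3(P + 9).
Solving gives Q = 320 with buyers paying $16 and producers receiving $7 (the $9 wedge).
Burden on buyers: $6; on producers: $3. (They sum to $9.)
The less price-elastic side of the market bears the larger share of a per-unit tax.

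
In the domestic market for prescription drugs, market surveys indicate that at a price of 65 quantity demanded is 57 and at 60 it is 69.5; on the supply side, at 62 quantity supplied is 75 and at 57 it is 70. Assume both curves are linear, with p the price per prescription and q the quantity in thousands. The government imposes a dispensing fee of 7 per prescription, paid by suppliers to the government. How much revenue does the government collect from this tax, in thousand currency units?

Demand slope: (69.5 − 57)/(60 − 65) = -2.5, so qd = 219.5 − 2.5p.
Supply slope: (70 − 75)/(57 − 62) = 1, so qs = p + 13.
Without the tax, 219.5 − 2.5p = p + 13 gives 3.5p = 206.5, so p* = 59 and q* = 72.
With the tax collected from suppliers, supply shifts: qs = (p − 7) + 13.
Solving gives q = 67 with consumers paying 61 and suppliers receiving 54 (the 7 wedge).
Revenue = t · Q = 7 · 67 = 469.

Tax revenue = 469 thousand.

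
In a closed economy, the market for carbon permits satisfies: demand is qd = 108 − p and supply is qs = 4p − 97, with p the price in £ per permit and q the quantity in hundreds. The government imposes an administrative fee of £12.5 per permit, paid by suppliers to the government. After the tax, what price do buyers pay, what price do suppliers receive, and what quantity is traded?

Buyers pay £51; suppliers receive £38.5; quantity = 57.

Without the tax, 108 − p = 4p − 97 gives 5p = 205, so p* = £41 and q* = 67.
With the tax collected from suppliers, supply shifts: qs = 4(p − 12.5) − 97.
Solving gives q = 57 with buyers paying £51 and suppliers receiving £38.5 (the £12.5 wedge).
The less price-elastic side of the market bears the larger share of a per-unit tax.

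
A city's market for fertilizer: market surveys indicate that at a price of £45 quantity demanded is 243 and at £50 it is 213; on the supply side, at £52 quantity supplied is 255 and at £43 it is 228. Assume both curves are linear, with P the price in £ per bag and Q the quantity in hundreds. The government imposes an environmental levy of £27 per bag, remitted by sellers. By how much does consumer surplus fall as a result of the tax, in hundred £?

Consumer surplus falls by £1890 hundred.

Demand slope: (213 − 243)/(50 − 45) = -6, so Qd = 513 − 6P.
Supply slope: (228 − 255)/(43 − 52) = 3, so Qs = 3P + 99.
Without the tax, 513 − 6P = 3P + 99 gives 9P = 414, so P* = £46 and Q* = 237.
With the tax collected from sellers, supply shifts: Qs = 3(P − 27) + 99.
Solving gives Q = 183 with consumers paying £55 and sellers receiving £28 (the £27 wedge).
ΔCS is the trapezoid between Q = 183 and Q = 237 of height £9: ½ · (237 + 183) · 9 = £1890.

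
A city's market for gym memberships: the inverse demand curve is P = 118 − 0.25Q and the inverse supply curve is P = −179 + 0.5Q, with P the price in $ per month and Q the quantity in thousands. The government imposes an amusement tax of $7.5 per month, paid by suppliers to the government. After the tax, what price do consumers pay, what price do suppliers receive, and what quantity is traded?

Consumers pay $21.5; suppliers receive $14; quantity = 386.

Rewrite in direct form: Qd = 472 − 4P and Qs = 2P + 358.
Without the tax, 472 − 4P = 2P + 358 gives 6P = 114, so P* = $19 and Q* = 396.
With the tax collected from suppliers, supply shifts: Qs = 2(P − 7.5) + 358.
Solving gives Q = 386 with consumers paying $21.5 and suppliers receiving $14 (the $7.5 wedge).
The less price-elastic side of the market bears the larger share of a per-unit tax.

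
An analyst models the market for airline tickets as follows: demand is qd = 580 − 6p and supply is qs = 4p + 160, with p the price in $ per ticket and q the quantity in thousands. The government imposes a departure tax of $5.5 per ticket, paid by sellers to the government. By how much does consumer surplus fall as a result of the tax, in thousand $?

Before the tax: set 580 − 6p = 4p + 160 → p* = $42, q* = 328.
With the tax collected from sellers, supply shifts: qs = 4(p − 5.5) + 160.
Solving gives q = 314.8 with buyers paying $44.2 and sellers receiving $38.7 (the $5.5 wedge).
ΔCS is the trapezoid between Q = 314.8 and Q = 328 of height $2.2: ½ · (328 + 314.8) · 2.2 = $707.08.

Consumer surplus falls by $707.08 thousand.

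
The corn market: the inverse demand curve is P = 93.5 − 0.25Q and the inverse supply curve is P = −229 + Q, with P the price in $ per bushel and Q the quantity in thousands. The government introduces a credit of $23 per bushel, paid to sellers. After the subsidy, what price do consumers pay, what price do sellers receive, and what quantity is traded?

Inverting to Q(P) form: Qd = 374 − 4P; Qs = P + 229.
Without the subsidy, 374 − 4P = P + 229 gives 5P = 145, so P* = $29 and Q* = 258.
With a per-unit subsidy paid to sellers, each receives P + 23 per unit sold, so supply becomes Qs = (P + 23) + 229.
Solving gives Q = 276.4 with consumers paying $24.4 and sellers receiving $47.4 (the $23 wedge).

Consumers pay $24.4; sellers receive $47.4; quantity = 276.4.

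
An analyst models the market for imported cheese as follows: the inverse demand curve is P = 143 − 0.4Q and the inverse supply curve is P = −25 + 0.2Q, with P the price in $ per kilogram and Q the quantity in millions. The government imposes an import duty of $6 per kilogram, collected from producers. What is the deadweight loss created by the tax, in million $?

Rewrite in direct form: Qd = 357.5 − 2.5P and Qs = 5P + 125.
Before the tax: set 357.5 − 2.5P = 5P + 125 → P* = $31, Q* = 280.
With the tax collected from producers, supply shifts: Qs = 5(P − 6) + 125.
New equilibrium: consumers pay $35, producers receive $29, Q = 270. (Wedge: Pb − Ps = 6.)
Quantity falls by |ΔQ| = |280 − 270| = 10.
DWL = ½ · t · |ΔQ| = ½ · 6 · 10 = $30.

Deadweight loss = $30 million.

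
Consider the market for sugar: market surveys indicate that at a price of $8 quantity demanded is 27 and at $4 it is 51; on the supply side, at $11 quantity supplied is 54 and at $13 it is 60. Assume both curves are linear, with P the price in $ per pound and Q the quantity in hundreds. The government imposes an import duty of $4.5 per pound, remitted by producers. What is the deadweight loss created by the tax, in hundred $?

Deadweight loss = $20.25 hundred.

Demand slope: (51 − 27)/(4 − 8) = -6, so Qd = 75 − 6P.
Supply slope: (60 − 54)/(13 − 11) = 3, so Qs = 3P + 21.
Without the tax, 75 − 6P = 3P + 21 gives 9P = 54, so P* = $6 and Q* = 39.
With the tax collected from producers, supply shifts: Qs = 3(P − 4.5) + 21.
Solving gives Q = 30 with buyers paying $7.5 and producers receiving $3 (the $4.5 wedge).
Quantity falls by |ΔQ| = |39 − 30| = 9.
DWL = ½ · t · |ΔQ| = ½ · 4.5 · 9 = $20.25.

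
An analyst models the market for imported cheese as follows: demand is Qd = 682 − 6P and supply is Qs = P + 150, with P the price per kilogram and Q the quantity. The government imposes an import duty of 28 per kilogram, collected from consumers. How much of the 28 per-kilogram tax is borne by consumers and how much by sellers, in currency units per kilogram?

Without the tax, 682 − 6P = P + 150 gives 7P = 532, so P* = 76 and Q* = 226.
With the tax collected from consumers, demand (in seller-price terms) shifts: Qd = 682 − 6(P + 28).
New equilibrium: consumers pay 80, sellers receive 52, Q = 202. (Wedge: Pb − Ps = 28.)
Burden on consumers: 4; on sellers: 24. (They sum to 28.)

Consumers bear 4 per kilogram; sellers bear 24 per kilogram.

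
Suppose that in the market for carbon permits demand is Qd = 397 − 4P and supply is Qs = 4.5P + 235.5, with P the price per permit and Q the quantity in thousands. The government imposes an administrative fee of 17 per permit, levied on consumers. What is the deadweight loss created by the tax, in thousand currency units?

Without the tax, 397 − 4P = 4.5P + 235.5 gives 8.5P = 161.5, so P* = 19 and Q* = 321.
With the tax collected from consumers, demand (in seller-price terms) shifts: Qd = 397 − 4(P + 17).
Solving gives Q = 285 with consumers paying 28 and sellers receiving 11 (the 17 wedge).
Quantity falls by |ΔQ| = |321 − 285| = 36.
DWL = ½ · t · |ΔQ| = ½ · 17 · 36 = 306.

Deadweight loss = 306 thousand.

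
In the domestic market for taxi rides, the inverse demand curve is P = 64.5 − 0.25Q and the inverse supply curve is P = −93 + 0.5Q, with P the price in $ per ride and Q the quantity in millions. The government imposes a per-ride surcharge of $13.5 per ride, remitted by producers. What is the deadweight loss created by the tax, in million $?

Deadweight loss = $121.5 million.

Inverting to Q(P) form: Qd = 258 − 4P; Qs = 2P + 186.
Without the tax, 258 − 4P = 2P + 186 gives 6P = 72, so P* = $12 and Q* = 210.
With the tax collected from producers, supply shifts: Qs = 2(P − 13.5) + 186.
New equilibrium: buyers pay $16.5, producers receive $3, Q = 192. (Wedge: Pb − Ps = 13.5.)
Quantity falls by |ΔQ| = |210 − 192| = 18.
DWL = ½ · t · |ΔQ| = ½ · 13.5 · 18 = $121.5.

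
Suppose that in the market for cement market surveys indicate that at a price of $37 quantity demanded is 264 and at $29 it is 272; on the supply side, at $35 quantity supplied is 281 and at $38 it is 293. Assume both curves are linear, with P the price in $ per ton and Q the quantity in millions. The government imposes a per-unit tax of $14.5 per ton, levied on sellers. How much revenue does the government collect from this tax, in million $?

Tax revenue = $3732.3 million.

Demand slope: (272 − 264)/(29 − 37) = -1, so Qd = 301 − P.
Supply slope: (293 − 281)/(38 − 35) = 4, so Qs = 4P + 141.
Without the tax, 301 − P = 4P + 141 gives 5P = 160, so P* = $32 and Q* = 269.
With the tax collected from sellers, supply shifts: Qs = 4(P − 14.5) + 141.
Solving gives Q = 257.4 with consumers paying $43.6 and sellers receiving $29.1 (the $14.5 wedge).
Revenue = t · Q = 14.5 · 257.4 = $3732.3.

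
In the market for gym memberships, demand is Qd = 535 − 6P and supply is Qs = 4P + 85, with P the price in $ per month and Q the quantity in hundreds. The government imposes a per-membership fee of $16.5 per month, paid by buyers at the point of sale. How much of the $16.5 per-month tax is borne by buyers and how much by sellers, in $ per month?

Without the tax, 535 − 6P = 4P + 85 gives 10P = 450, so P* = $45 and Q* = 265.
With the tax collected from buyers, demand (in seller-price terms) shifts: Qd = 535 − 6(P + 16.5).
Solving gives Q = 225.4 with buyers paying $51.6 and sellers receiving $35.1 (the $16.5 wedge).
Burden on buyers: $6.6; on sellers: $9.9. (They sum to $16.5.)

Buyers bear $6.6 per month; sellers bear $9.9 per month.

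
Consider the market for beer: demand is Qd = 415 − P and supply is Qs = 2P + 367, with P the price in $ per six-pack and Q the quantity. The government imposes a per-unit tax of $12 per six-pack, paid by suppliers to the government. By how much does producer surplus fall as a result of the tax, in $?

Producer surplus falls by $1580.

Before the tax: set 415 − P = 2P + 367 → P* = $16, Q* = 399.
With the tax collected from suppliers, supply shifts: Qs = 2(P − 12) + 367.
Solving gives Q = 391 with consumers paying $24 and suppliers receiving $12 (the $12 wedge).
ΔPS is the trapezoid between Q = 391 and Q = 399 of height $4: ½ · (399 + 391) · 4 = $1580.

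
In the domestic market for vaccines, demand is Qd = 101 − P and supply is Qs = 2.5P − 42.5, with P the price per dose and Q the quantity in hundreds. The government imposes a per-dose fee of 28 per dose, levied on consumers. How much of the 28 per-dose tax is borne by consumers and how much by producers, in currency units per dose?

Before the tax: set 101 − P = 2.5P − 42.5 → P* = 41, Q* = 60.
With the tax collected from consumers, demand (in seller-price terms) shifts: Qd = 101 − (P + 28).
New equilibrium: consumers pay 61, producers receive 33, Q = 40. (Wedge: Pb − Ps = 28.)
Burden on consumers: 20; on producers: 8. (They sum to 28.)
The less price-elastic side of the market bears the larger share of a per-unit tax.

Consumers bear 20 per dose; producers bear 8 per dose.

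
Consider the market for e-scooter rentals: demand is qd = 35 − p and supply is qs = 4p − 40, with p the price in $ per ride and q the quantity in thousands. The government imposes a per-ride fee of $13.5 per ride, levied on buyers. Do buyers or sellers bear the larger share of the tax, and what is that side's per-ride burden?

Without the tax, 35 − p = 4p − 40 gives 5p = 75, so p* = $15 and q* = 20.
With the tax collected from buyers, demand (in seller-price terms) shifts: qd = 35 − (p + 13.5).
New equilibrium: buyers pay $25.8, sellers receive $12.3, q = 9.2. (Wedge: pb − ps = 13.5.)
Per-ride burden: buyers $10.8, sellers $2.7.
Buyers take the larger share because demand is less price-elastic here (demand slope 1 vs supply slope 4).

Buyers bear the larger share: $10.8 per ride.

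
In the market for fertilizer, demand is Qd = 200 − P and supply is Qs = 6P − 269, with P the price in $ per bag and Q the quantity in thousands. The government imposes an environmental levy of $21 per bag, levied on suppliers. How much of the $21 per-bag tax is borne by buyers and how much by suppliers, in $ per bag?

Before the tax: set 200 − P = 6P − 269 → P* = $67, Q* = 133.
With the tax collected from suppliers, supply shifts: Qs = 6(P − 21) − 269.
New equilibrium: buyers pay $85, suppliers receive $64, Q = 115. (Wedge: Pb − Ps = 21.)
Burden on buyers: $18; on suppliers: $3. (They sum to $21.)
The less price-elastic side of the market bears the larger share of a per-unit tax.

Buyers bear $18 per bag; suppliers bear $3 per bag.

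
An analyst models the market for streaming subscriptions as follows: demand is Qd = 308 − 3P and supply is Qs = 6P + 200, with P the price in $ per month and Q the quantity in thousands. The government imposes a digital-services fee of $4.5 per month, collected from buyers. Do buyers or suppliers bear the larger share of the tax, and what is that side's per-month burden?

Buyers bear the larger share: $3 per month.

Before the tax: set 308 − 3P = 6P + 200 → P* = $12, Q* = 272.
With the tax collected from buyers, demand (in seller-price terms) shifts: Qd = 308 − 3(P + 4.5).
Solving gives Q = 263 with buyers paying $15 and suppliers receiving $10.5 (the $4.5 wedge).
Per-month burden: buyers $3, suppliers $1.5.
Buyers take the larger share because demand is less price-elastic here (demand slope 3 vs supply slope 6).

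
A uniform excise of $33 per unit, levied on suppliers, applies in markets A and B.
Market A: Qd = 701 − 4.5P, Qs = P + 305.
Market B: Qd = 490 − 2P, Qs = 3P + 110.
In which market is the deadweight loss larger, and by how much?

Market A: pre-tax P* = $72, Q* = 377; post-tax Q = 350; deadweight loss = $445.5.
Market B: pre-tax P* = $76, Q* = 338; post-tax Q = 298.4; deadweight loss = $653.4.
Difference: $445.5 vs $653.4 → market B is larger by $207.9.

Market B, by $207.9.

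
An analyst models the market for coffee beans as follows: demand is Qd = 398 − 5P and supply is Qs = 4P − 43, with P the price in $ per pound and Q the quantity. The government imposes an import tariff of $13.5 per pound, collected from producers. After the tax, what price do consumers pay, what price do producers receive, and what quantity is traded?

Consumers pay $55; producers receive $41.5; quantity = 123.

Before the tax: set 398 − 5P = 4P − 43 → P* = $49, Q* = 153.
With the tax collected from producers, supply shifts: Qs = 4(P − 13.5) − 43.
Solving gives Q = 123 with consumers paying $55 and producers receiving $41.5 (the $13.5 wedge).
The less price-elastic side of the market bears the larger share of a per-unit tax.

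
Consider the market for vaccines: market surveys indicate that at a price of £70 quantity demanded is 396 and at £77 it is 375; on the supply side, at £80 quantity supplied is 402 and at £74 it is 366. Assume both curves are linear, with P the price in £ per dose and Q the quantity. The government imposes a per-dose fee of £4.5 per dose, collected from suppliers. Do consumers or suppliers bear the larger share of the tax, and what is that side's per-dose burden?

Demand slope: (375 − 396)/(77 − 70) = -3, so Qd = 606 − 3P.
Supply slope: (366 − 402)/(74 − 80) = 6, so Qs = 6P − 78.
Before the tax: set 606 − 3P = 6P − 78 → P* = £76, Q* = 378.
With the tax collected from suppliers, supply shifts: Qs = 6(P − 4.5) − 78.
Solving gives Q = 369 with consumers paying £79 and suppliers receiving £74.5 (the £4.5 wedge).
Per-dose burden: consumers £3, suppliers £1.5.
Consumers take the larger share because demand is less price-elastic here (demand slope 3 vs supply slope 6).
The less price-elastic side of the market bears the larger share of a per-unit tax.

Consumers bear the larger share: £3 per dose.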